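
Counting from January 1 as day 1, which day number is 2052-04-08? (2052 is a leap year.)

Days in months before April: 31 + 29 + 31 = 91.
Plus 8 days into April → day 99.

99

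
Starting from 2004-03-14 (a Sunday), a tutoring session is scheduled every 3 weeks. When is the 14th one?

2004-12-12

The 14th occurrence is 13 intervals after the first: 13 × 21 = 273 days after 2004-03-14.
March has 31 days — 17 days to the end of March leaves 256.
April has 30 days (226 left).
May has 31 days (195 left).
June has 30 days (165 left).
July has 31 days (134 left).
August has 31 days (103 left).
September has 30 days (73 left).
October has 31 days (42 left).
November has 30 days (12 left).
12 days into December → 2004-12-12.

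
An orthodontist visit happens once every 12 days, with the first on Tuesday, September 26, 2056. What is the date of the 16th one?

The 16th occurrence is 15 intervals after the first: 15 × 12 = 180 days after September 26, 2056.
September has 30 days — 4 days to the end of September leaves 176.
October has 31 days (145 left).
November has 30 days (115 left).
December has 31 days (84 left).
January has 31 days (53 left).
February has 28 days (25 left).
25 days into March → March 25, 2057.

March 25, 2057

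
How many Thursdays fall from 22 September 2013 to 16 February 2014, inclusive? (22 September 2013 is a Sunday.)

21

22 September 2013 is a Sunday; the first Thursday on or after it is 26 September 2013 (4 days later).
From 26 September 2013 to 16 February 2014: 4 + 31 + 30 + 31 + 31 + 16 = 143 days (rest of September, October, November, December, January, February).
143 ÷ 7 = 20 full weeks with remainder 3, so 20 more Thursdays after the first → 21.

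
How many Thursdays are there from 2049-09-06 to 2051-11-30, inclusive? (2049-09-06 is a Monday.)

2049-09-06 is a Monday; the first Thursday on or after it is 2049-09-09 (3 days later).
From 2049-09-09 to 2051-11-30: 113 + 365 + 334 = 812 days (rest of 2049, 2050, to 2051-11-30 in 2051).
812 ÷ 7 = 116 full weeks with remainder 0, so 116 more Thursdays after the first → 117.

117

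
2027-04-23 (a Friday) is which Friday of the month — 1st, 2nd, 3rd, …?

Day 23 falls in week ⌈23/7⌉ of the month.
Days 1–7 hold the 1st Friday, 8–14 the 2nd, 15–21 the 3rd, 22–28 the 4th, 29–31 the 5th.
23 is in the range for the 4th.

4th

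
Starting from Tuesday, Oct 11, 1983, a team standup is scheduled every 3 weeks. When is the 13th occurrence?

The 13th occurrence is 12 intervals after the first: 12 × 21 = 252 days after Oct 11, 1983.
Oct has 31 days — 20 days to the end of Oct leaves 232.
Nov has 30 days (202 left).
Dec has 31 days (171 left).
Jan has 31 days (140 left).
Feb has 29 days (111 left).
Mar has 31 days (80 left).
Apr has 30 days (50 left).
May has 31 days (19 left).
19 days into Jun → Jun 19, 1984.

Jun 19, 1984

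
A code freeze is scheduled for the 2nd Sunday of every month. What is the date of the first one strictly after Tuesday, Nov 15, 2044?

Nov 2044 starts on a Tuesday; its first Sunday is the 6th, so the 2nd Sunday is the 13th — Nov 13, 2044.
That is not after Nov 15, 2044, so look at Dec 2044.
Dec 2044 starts on a Thursday; its first Sunday is the 4th, so the 2nd Sunday is the 11th — Dec 11, 2044.

Dec 11, 2044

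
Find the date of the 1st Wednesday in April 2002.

April 2002 begins on a Monday, so the first Wednesday is April 3 (2 days later).

2002-04-03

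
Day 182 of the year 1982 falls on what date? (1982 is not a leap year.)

January has 31 days (182 − 31 = 151 remain).
February has 28 days (151 − 28 = 123 remain).
March has 31 days (123 − 31 = 92 remain).
April has 30 days (92 − 30 = 62 remain).
May has 31 days (62 − 31 = 31 remain).
June has 30 days (31 − 30 = 1 remain).
1 into July → July 1.

July 1, 1982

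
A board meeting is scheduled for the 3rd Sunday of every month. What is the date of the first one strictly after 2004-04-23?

April 2004 starts on a Thursday; its first Sunday is the 4th, so the 3rd Sunday is the 18th — 2004-04-18.
That is not after 2004-04-23, so look at May 2004.
May 2004 starts on a Saturday; its first Sunday is the 2nd, so the 3rd Sunday is the 16th — 2004-05-16.

2004-05-16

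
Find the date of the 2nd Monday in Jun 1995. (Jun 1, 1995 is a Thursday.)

Jun 1995 begins on a Thursday, so the first Monday is Jun 5 (4 days later).
The 2nd Monday is 1 weeks later: 5 + 7 = 12.

Jun 12, 1995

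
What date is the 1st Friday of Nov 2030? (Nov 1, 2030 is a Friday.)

Nov 2030 begins on a Friday, so the first Friday is Nov 1.

Nov 1, 2030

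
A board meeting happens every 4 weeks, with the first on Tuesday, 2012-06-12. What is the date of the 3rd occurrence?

2012-08-07

The 3rd occurrence is 2 intervals after the first: 2 × 28 = 56 days after 2012-06-12.
June has 30 days — 18 days to the end of June leaves 38.
July has 31 days (7 left).
7 days into August → 2012-08-07.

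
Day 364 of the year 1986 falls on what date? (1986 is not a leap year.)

30 December 1986

January has 31 days (364 − 31 = 333 remain).
February has 28 days (333 − 28 = 305 remain).
March has 31 days (305 − 31 = 274 remain).
April has 30 days (274 − 30 = 244 remain).
May has 31 days (244 − 31 = 213 remain).
June has 30 days (213 − 30 = 183 remain).
July has 31 days (183 − 31 = 152 remain).
August has 31 days (152 − 31 = 121 remain).
September has 30 days (121 − 30 = 91 remain).
October has 31 days (91 − 31 = 60 remain).
November has 30 days (60 − 30 = 30 remain).
30 into December → December 30.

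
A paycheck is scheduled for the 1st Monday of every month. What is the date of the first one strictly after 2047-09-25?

September 2047 starts on a Sunday, so its 1st Monday is 2047-09-02 (1 day in).
That is not after 2047-09-25, so look at October 2047.
October 2047 starts on a Tuesday, so its 1st Monday is 2047-10-07 (6 days in).

2047-10-07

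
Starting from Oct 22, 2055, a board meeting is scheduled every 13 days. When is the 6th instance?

Dec 26, 2055

The 6th occurrence is 5 intervals after the first: 5 × 13 = 65 days after Oct 22, 2055.
Oct has 31 days — 9 days to the end of Oct leaves 56.
Nov has 30 days (26 left).
26 days into Dec → Dec 26, 2055.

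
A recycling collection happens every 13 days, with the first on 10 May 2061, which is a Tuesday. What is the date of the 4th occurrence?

The 4th occurrence is 3 intervals after the first: 3 × 13 = 39 days after 10 May 2061.
May has 31 days — 21 days to the end of May leaves 18.
18 days into June → 18 June 2061.

18 June 2061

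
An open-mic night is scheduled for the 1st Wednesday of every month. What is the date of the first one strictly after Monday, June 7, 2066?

July 7, 2066

June 2066 starts on a Tuesday, so its 1st Wednesday is June 2, 2066 (1 day in).
That is not after June 7, 2066, so look at July 2066.
July 2066 starts on a Thursday, so its 1st Wednesday is July 7, 2066 (6 days in).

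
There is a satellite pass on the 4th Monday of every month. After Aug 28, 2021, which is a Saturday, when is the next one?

Aug 2021 starts on a Sunday; its first Monday is the 2nd, so the 4th Monday is the 23rd — Aug 23, 2021.
That is not after Aug 28, 2021, so look at Sep 2021.
Sep 2021 starts on a Wednesday; its first Monday is the 6th, so the 4th Monday is the 27th — Sep 27, 2021.

Sep 27, 2021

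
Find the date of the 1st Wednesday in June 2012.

2012-06-06

June 2012 begins on a Friday, so the first Wednesday is June 6 (5 days later).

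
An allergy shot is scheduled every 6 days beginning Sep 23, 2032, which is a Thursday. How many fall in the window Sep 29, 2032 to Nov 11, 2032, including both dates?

8

Occurrences land 6·i days after Sep 23, 2032 for i = 0, 1, 2, …
Sep 29, 2032 is 6 days after the start; 6 ÷ 6 = 1 remainder 0. First occurrence in the window: #2 on Sep 29, 2032 (1×6 = 6 days in).
Nov 11, 2032 is 49 days after the start; 49 ÷ 6 = 8 remainder 1. Last occurrence in the window: #9 on Nov 10, 2032.
Occurrences #2 through #9: 8 in total.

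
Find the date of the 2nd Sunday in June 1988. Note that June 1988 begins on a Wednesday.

12 June 1988

June 1988 begins on a Wednesday, so the first Sunday is June 5 (4 days later).
The 2nd Sunday is 1 weeks later: 5 + 7 = 12.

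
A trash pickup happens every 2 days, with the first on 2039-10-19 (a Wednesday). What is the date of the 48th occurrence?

The 48th occurrence is 47 intervals after the first: 47 × 2 = 94 days after 2039-10-19.
October has 31 days — 12 days to the end of October leaves 82.
November has 30 days (52 left).
December has 31 days (21 left).
21 days into January → 2040-01-21.

2040-01-21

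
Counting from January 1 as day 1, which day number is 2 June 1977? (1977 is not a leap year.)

Days in months before June: 31 + 28 + 31 + 30 + 31 = 151.
Plus 2 days into June → day 153.

153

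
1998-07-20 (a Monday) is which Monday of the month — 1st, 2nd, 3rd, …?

Day 20 falls in week ⌈20/7⌉ of the month.
Days 1–7 hold the 1st Monday, 8–14 the 2nd, 15–21 the 3rd, 22–28 the 4th, 29–31 the 5th.
20 is in the range for the 3rd.

3rd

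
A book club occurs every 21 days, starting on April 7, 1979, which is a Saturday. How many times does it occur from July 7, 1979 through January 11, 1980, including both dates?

9

Occurrences land 21·i days after April 7, 1979 for i = 0, 1, 2, …
July 7, 1979 is 91 days after the start; 91 ÷ 21 = 4 remainder 7; since the remainder is 7, round up to i = 5. First occurrence in the window: #6 on July 21, 1979 (5×21 = 105 days in).
January 11, 1980 is 279 days after the start; 279 ÷ 21 = 13 remainder 6. Last occurrence in the window: #14 on January 5, 1980.
Occurrences #6 through #14: 9 in total.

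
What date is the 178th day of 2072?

January has 31 days (178 − 31 = 147 remain).
February has 29 days (147 − 29 = 118 remain).
March has 31 days (118 − 31 = 87 remain).
April has 30 days (87 − 30 = 57 remain).
May has 31 days (57 − 31 = 26 remain).
26 into June → June 26.

26 June 2072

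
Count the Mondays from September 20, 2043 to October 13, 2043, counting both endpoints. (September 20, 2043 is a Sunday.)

4

September 20, 2043 is a Sunday; the first Monday on or after it is September 21, 2043 (1 day later).
From September 21, 2043 to October 13, 2043: 9 + 13 = 22 days (rest of September, October).
22 ÷ 7 = 3 full weeks with remainder 1, so 3 more Mondays after the first → 4.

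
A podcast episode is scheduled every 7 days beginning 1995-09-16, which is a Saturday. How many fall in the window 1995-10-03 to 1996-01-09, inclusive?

14

Occurrences land 7·i days after 1995-09-16 for i = 0, 1, 2, …
1995-10-03 is 17 days after the start; 17 ÷ 7 = 2 remainder 3; since the remainder is 3, round up to i = 3. First occurrence in the window: #4 on 1995-10-07 (3×7 = 21 days in).
1996-01-09 is 115 days after the start; 115 ÷ 7 = 16 remainder 3. Last occurrence in the window: #17 on 1996-01-06.
Occurrences #4 through #17: 14 in total.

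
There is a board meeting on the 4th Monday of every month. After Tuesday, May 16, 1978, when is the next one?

May 22, 1978

May 1978 starts on a Monday; its first Monday is the 1st, so the 4th Monday is the 22nd — May 22, 1978.
May 22, 1978 is after May 16, 1978, so that is the next one.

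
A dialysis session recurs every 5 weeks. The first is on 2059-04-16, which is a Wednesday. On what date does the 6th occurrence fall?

2059-10-08

The 6th occurrence is 5 intervals after the first: 5 × 35 = 175 days after 2059-04-16.
April has 30 days — 14 days to the end of April leaves 161.
May has 31 days (130 left).
June has 30 days (100 left).
July has 31 days (69 left).
August has 31 days (38 left).
September has 30 days (8 left).
8 days into October → 2059-10-08.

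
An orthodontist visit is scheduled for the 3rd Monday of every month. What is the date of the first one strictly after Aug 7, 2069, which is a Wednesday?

Aug 2069 starts on a Thursday; its first Monday is the 5th, so the 3rd Monday is the 19th — Aug 19, 2069.
Aug 19, 2069 is after Aug 7, 2069, so that is the next one.

Aug 19, 2069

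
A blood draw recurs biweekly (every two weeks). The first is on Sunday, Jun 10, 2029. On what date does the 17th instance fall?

Jan 20, 2030

The 17th occurrence is 16 intervals after the first: 16 × 14 = 224 days after Jun 10, 2029.
Jun has 30 days — 20 days to the end of Jun leaves 204.
Jul has 31 days (173 left).
Aug has 31 days (142 left).
Sep has 30 days (112 left).
Oct has 31 days (81 left).
Nov has 30 days (51 left).
Dec has 31 days (20 left).
20 days into Jan → Jan 20, 2030.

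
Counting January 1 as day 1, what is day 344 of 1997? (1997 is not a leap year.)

10 December 1997

January has 31 days (344 − 31 = 313 remain).
February has 28 days (313 − 28 = 285 remain).
March has 31 days (285 − 31 = 254 remain).
April has 30 days (254 − 30 = 224 remain).
May has 31 days (224 − 31 = 193 remain).
June has 30 days (193 − 30 = 163 remain).
July has 31 days (163 − 31 = 132 remain).
August has 31 days (132 − 31 = 101 remain).
September has 30 days (101 − 30 = 71 remain).
October has 31 days (71 − 31 = 40 remain).
November has 30 days (40 − 30 = 10 remain).
10 into December → December 10.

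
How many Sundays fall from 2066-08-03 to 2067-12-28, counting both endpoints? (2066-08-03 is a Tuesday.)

73

2066-08-03 is a Tuesday; the first Sunday on or after it is 2066-08-08 (5 days later).
From 2066-08-08 to 2067-12-28: 145 + 362 = 507 days (rest of 2066, to 2067-12-28 in 2067).
507 ÷ 7 = 72 full weeks with remainder 3, so 72 more Sundays after the first → 73.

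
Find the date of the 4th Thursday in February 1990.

February 22, 1990

February 1990 begins on a Thursday, so the first Thursday is February 1.
The 4th Thursday is 3 weeks later: 1 + 21 = 22.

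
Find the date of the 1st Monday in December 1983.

1983-12-05

December 1983 begins on a Thursday, so the first Monday is December 5 (4 days later).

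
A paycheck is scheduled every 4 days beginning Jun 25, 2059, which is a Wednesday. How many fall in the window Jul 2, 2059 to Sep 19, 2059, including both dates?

Occurrences land 4·i days after Jun 25, 2059 for i = 0, 1, 2, …
Jul 2, 2059 is 7 days after the start; 7 ÷ 4 = 1 remainder 3; since the remainder is 3, round up to i = 2. First occurrence in the window: #3 on Jul 3, 2059 (2×4 = 8 days in).
Sep 19, 2059 is 86 days after the start; 86 ÷ 4 = 21 remainder 2. Last occurrence in the window: #22 on Sep 17, 2059.
Occurrences #3 through #22: 20 in total.

20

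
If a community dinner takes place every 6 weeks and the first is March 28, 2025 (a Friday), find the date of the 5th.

The 5th occurrence is 4 intervals after the first: 4 × 42 = 168 days after March 28, 2025.
March has 31 days — 3 days to the end of March leaves 165.
April has 30 days (135 left).
May has 31 days (104 left).
June has 30 days (74 left).
July has 31 days (43 left).
August has 31 days (12 left).
12 days into September → September 12, 2025.

September 12, 2025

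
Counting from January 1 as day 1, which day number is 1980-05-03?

Days in months before May: 31 + 29 + 31 + 30 = 121.
Plus 3 days into May → day 124.

124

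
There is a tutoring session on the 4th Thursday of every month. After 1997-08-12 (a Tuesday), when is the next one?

1997-08-28

August 1997 starts on a Friday; its first Thursday is the 7th, so the 4th Thursday is the 28th — 1997-08-28.
1997-08-28 is after 1997-08-12, so that is the next one.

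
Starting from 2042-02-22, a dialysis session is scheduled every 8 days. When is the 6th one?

2042-04-03

The 6th occurrence is 5 intervals after the first: 5 × 8 = 40 days after 2042-02-22.
February has 28 days — 6 days to the end of February leaves 34.
March has 31 days (3 left).
3 days into April → 2042-04-03.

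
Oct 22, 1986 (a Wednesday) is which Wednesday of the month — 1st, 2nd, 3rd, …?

4th

Day 22 falls in week ⌈22/7⌉ of the month.
Days 1–7 hold the 1st Wednesday, 8–14 the 2nd, 15–21 the 3rd, 22–28 the 4th, 29–31 the 5th.
22 is in the range for the 4th.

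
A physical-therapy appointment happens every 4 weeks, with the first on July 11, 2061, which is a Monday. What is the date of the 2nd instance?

August 8, 2061

The 2nd occurrence is 1 interval after the first: 1 × 28 = 28 days after July 11, 2061.
July has 31 days — 20 days to the end of July leaves 8.
8 days into August → August 8, 2061.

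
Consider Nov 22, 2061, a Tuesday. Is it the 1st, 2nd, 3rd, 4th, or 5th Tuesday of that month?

Day 22 falls in week ⌈22/7⌉ of the month.
Days 1–7 hold the 1st Tuesday, 8–14 the 2nd, 15–21 the 3rd, 22–28 the 4th, 29–31 the 5th.
22 is in the range for the 4th.

4th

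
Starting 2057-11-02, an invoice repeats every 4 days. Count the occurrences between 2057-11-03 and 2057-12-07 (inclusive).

8

Occurrences land 4·i days after 2057-11-02 for i = 0, 1, 2, …
2057-11-03 is 1 day after the start; 1 ÷ 4 = 0 remainder 1; since the remainder is 1, round up to i = 1. First occurrence in the window: #2 on 2057-11-06 (1×4 = 4 days in).
2057-12-07 is 35 days after the start; 35 ÷ 4 = 8 remainder 3. Last occurrence in the window: #9 on 2057-12-04.
Occurrences #2 through #9: 8 in total.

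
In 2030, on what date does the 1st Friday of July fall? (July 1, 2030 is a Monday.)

5 July 2030

July 2030 begins on a Monday, so the first Friday is July 5 (4 days later).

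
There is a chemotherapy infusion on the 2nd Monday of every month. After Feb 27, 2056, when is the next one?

Mar 13, 2056

Feb 2056 starts on a Tuesday; its first Monday is the 7th, so the 2nd Monday is the 14th — Feb 14, 2056.
That is not after Feb 27, 2056, so look at Mar 2056.
Mar 2056 starts on a Wednesday; its first Monday is the 6th, so the 2nd Monday is the 13th — Mar 13, 2056.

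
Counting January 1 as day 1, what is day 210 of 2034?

January has 31 days (210 − 31 = 179 remain).
February has 28 days (179 − 28 = 151 remain).
March has 31 days (151 − 31 = 120 remain).
April has 30 days (120 − 30 = 90 remain).
May has 31 days (90 − 31 = 59 remain).
June has 30 days (59 − 30 = 29 remain).
29 into July → July 29.

2034-07-29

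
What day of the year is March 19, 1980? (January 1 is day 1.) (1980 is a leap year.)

Days in months before March: 31 + 29 = 60.
Plus 19 days into March → day 79.

79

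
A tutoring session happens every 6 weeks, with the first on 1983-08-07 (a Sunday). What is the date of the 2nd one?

The 2nd occurrence is 1 interval after the first: 1 × 42 = 42 days after 1983-08-07.
August has 31 days — 24 days to the end of August leaves 18.
18 days into September → 1983-09-18.

1983-09-18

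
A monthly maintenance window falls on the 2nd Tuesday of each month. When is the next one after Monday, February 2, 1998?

February 1998 starts on a Sunday; its first Tuesday is the 3rd, so the 2nd Tuesday is the 10th — February 10, 1998.
February 10, 1998 is after February 2, 1998, so that is the next one.

February 10, 1998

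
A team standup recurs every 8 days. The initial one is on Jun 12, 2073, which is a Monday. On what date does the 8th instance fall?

The 8th occurrence is 7 intervals after the first: 7 × 8 = 56 days after Jun 12, 2073.
Jun has 30 days — 18 days to the end of Jun leaves 38.
Jul has 31 days (7 left).
7 days into Aug → Aug 7, 2073.

Aug 7, 2073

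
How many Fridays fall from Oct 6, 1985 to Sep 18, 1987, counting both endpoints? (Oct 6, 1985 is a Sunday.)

102

Oct 6, 1985 is a Sunday; the first Friday on or after it is Oct 11, 1985 (5 days later).
From Oct 11, 1985 to Sep 18, 1987: 81 + 365 + 261 = 707 days (rest of 1985, 1986, to Sep 18, 1987 in 1987).
707 ÷ 7 = 101 full weeks with remainder 0, so 101 more Fridays after the first → 102.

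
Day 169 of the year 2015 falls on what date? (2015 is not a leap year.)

Jan has 31 days (169 − 31 = 138 remain).
Feb has 28 days (138 − 28 = 110 remain).
Mar has 31 days (110 − 31 = 79 remain).
Apr has 30 days (79 − 30 = 49 remain).
May has 31 days (49 − 31 = 18 remain).
18 into Jun → Jun 18.

Jun 18, 2015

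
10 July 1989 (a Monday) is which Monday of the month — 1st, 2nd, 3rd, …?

Day 10 falls in week ⌈10/7⌉ of the month.
Days 1–7 hold the 1st Monday, 8–14 the 2nd, 15–21 the 3rd, 22–28 the 4th, 29–31 the 5th.
10 is in the range for the 2nd.

2nd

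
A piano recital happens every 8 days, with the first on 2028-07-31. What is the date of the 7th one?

2028-09-17

The 7th occurrence is 6 intervals after the first: 6 × 8 = 48 days after 2028-07-31.
July has 31 days — 0 days to the end of July leaves 48.
August has 31 days (17 left).
17 days into September → 2028-09-17.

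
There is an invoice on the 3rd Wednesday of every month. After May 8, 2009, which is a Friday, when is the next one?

May 2009 starts on a Friday; its first Wednesday is the 6th, so the 3rd Wednesday is the 20th — May 20, 2009.
May 20, 2009 is after May 8, 2009, so that is the next one.

May 20, 2009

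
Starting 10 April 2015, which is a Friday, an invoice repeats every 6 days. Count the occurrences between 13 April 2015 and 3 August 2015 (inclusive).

19

Occurrences land 6·i days after 10 April 2015 for i = 0, 1, 2, …
13 April 2015 is 3 days after the start; 3 ÷ 6 = 0 remainder 3; since the remainder is 3, round up to i = 1. First occurrence in the window: #2 on 16 April 2015 (1×6 = 6 days in).
3 August 2015 is 115 days after the start; 115 ÷ 6 = 19 remainder 1. Last occurrence in the window: #20 on 2 August 2015.
Occurrences #2 through #20: 19 in total.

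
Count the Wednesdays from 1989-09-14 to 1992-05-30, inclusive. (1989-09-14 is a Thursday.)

1989-09-14 is a Thursday; the first Wednesday on or after it is 1989-09-20 (6 days later).
From 1989-09-20 to 1992-05-30: 102 + 365 + 365 + 151 = 983 days (rest of 1989, 1990, 1991, to 1992-05-30 in 1992).
983 ÷ 7 = 140 full weeks with remainder 3, so 140 more Wednesdays after the first → 141.

141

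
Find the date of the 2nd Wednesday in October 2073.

The first Wednesday of October 2073 is October 4.
The 2nd Wednesday is 1 weeks later: 4 + 7 = 11.

2073-10-11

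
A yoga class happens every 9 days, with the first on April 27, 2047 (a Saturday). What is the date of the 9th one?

July 8, 2047

The 9th occurrence is 8 intervals after the first: 8 × 9 = 72 days after April 27, 2047.
April has 30 days — 3 days to the end of April leaves 69.
May has 31 days (38 left).
June has 30 days (8 left).
8 days into July → July 8, 2047.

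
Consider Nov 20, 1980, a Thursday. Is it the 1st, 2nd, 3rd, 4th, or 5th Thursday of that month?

3rd

Day 20 falls in week ⌈20/7⌉ of the month.
Days 1–7 hold the 1st Thursday, 8–14 the 2nd, 15–21 the 3rd, 22–28 the 4th, 29–31 the 5th.
20 is in the range for the 3rd.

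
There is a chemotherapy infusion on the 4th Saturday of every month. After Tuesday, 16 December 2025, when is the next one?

December 2025 starts on a Monday; its first Saturday is the 6th, so the 4th Saturday is the 27th — 27 December 2025.
27 December 2025 is after 16 December 2025, so that is the next one.

27 December 2025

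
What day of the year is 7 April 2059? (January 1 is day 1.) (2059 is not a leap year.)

Days in months before April: 31 + 28 + 31 = 90.
Plus 7 days into April → day 97.

97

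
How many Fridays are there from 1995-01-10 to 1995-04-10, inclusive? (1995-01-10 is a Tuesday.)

1995-01-10 is a Tuesday; the first Friday on or after it is 1995-01-13 (3 days later).
From 1995-01-13 to 1995-04-10: 18 + 28 + 31 + 10 = 87 days (rest of January, February, March, April).
87 ÷ 7 = 12 full weeks with remainder 3, so 12 more Fridays after the first → 13.

13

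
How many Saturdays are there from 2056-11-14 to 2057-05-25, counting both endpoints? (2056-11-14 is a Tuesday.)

27

2056-11-14 is a Tuesday; the first Saturday on or after it is 2056-11-18 (4 days later).
From 2056-11-18 to 2057-05-25: 12 + 31 + 31 + 28 + 31 + 30 + 25 = 188 days (rest of November, December, January, February, March, April, May).
188 ÷ 7 = 26 full weeks with remainder 6, so 26 more Saturdays after the first → 27.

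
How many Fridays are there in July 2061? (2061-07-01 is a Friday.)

2061-07-01 is a Friday; the first Friday on or after it is 2061-07-01.
From 2061-07-01 to 2061-07-31 is 31 − 1 = 30 days.
30 ÷ 7 = 4 full weeks with remainder 2, so 4 more Fridays after the first → 5.

5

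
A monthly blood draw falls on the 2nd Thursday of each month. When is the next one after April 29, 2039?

May 12, 2039

April 2039 starts on a Friday; its first Thursday is the 7th, so the 2nd Thursday is the 14th — April 14, 2039.
That is not after April 29, 2039, so look at May 2039.
May 2039 starts on a Sunday; its first Thursday is the 5th, so the 2nd Thursday is the 12th — May 12, 2039.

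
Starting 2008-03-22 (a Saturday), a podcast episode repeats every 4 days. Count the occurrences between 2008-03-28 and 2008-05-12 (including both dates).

11

Occurrences land 4·i days after 2008-03-22 for i = 0, 1, 2, …
2008-03-28 is 6 days after the start; 6 ÷ 4 = 1 remainder 2; since the remainder is 2, round up to i = 2. First occurrence in the window: #3 on 2008-03-30 (2×4 = 8 days in).
2008-05-12 is 51 days after the start; 51 ÷ 4 = 12 remainder 3. Last occurrence in the window: #13 on 2008-05-09.
Occurrences #3 through #13: 11 in total.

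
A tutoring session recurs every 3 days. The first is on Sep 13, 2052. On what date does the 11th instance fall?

Oct 13, 2052

The 11th occurrence is 10 intervals after the first: 10 × 3 = 30 days after Sep 13, 2052.
Sep has 30 days — 17 days to the end of Sep leaves 13.
13 days into Oct → Oct 13, 2052.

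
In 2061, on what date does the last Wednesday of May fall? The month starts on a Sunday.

May 25, 2061

May 2061 begins on a Sunday, so the first Wednesday is May 4 (3 days later).
May 2061 has 31 days. Adding weeks: 4, 11, 18, 25 — the last one ≤ 31 is the 25th.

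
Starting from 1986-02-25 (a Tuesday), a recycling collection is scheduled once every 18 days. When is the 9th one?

The 9th occurrence is 8 intervals after the first: 8 × 18 = 144 days after 1986-02-25.
February has 28 days — 3 days to the end of February leaves 141.
March has 31 days (110 left).
April has 30 days (80 left).
May has 31 days (49 left).
June has 30 days (19 left).
19 days into July → 1986-07-19.

1986-07-19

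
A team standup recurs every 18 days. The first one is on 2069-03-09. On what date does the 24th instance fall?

The 24th occurrence is 23 intervals after the first: 23 × 18 = 414 days after 2069-03-09.
March has 31 days — 22 days to the end of March leaves 392.
April has 30 days (362 left).
May has 31 days (331 left).
June has 30 days (301 left).
July has 31 days (270 left).
August has 31 days (239 left).
September has 30 days (209 left).
October has 31 days (178 left).
November has 30 days (148 left).
December has 31 days (117 left).
January has 31 days (86 left).
February has 28 days (58 left).
March has 31 days (27 left).
27 days into April → 2070-04-27.

2070-04-27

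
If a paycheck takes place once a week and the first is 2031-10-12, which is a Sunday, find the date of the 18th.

The 18th occurrence is 17 intervals after the first: 17 × 7 = 119 days after 2031-10-12.
October has 31 days — 19 days to the end of October leaves 100.
November has 30 days (70 left).
December has 31 days (39 left).
January has 31 days (8 left).
8 days into February → 2032-02-08.

2032-02-08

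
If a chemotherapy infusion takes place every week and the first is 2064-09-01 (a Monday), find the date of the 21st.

The 21st occurrence is 20 intervals after the first: 20 × 7 = 140 days after 2064-09-01.
September has 30 days — 29 days to the end of September leaves 111.
October has 31 days (80 left).
November has 30 days (50 left).
December has 31 days (19 left).
19 days into January → 2065-01-19.

2065-01-19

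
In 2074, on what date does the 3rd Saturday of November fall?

2074-11-17

The first Saturday of November 2074 is November 3.
The 3rd Saturday is 2 weeks later: 3 + 14 = 17.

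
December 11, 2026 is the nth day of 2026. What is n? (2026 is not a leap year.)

Days in months before December: 31 + 28 + 31 + 30 + 31 + 30 + 31 + 31 + 30 + 31 + 30 = 334.
Plus 11 days into December → day 345.

345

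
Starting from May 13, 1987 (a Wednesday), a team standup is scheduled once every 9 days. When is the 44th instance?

Jun 3, 1988

The 44th occurrence is 43 intervals after the first: 43 × 9 = 387 days after May 13, 1987.
May has 31 days — 18 days to the end of May leaves 369.
Jun has 30 days (339 left).
Jul has 31 days (308 left).
Aug has 31 days (277 left).
Sep has 30 days (247 left).
Oct has 31 days (216 left).
Nov has 30 days (186 left).
Dec has 31 days (155 left).
Jan has 31 days (124 left).
Feb has 29 days (95 left).
Mar has 31 days (64 left).
Apr has 30 days (34 left).
May has 31 days (3 left).
3 days into Jun → Jun 3, 1988.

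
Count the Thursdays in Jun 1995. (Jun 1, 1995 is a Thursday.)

Jun 1, 1995 is a Thursday; the first Thursday on or after it is Jun 1, 1995.
From Jun 1, 1995 to Jun 30, 1995 is 30 − 1 = 29 days.
29 ÷ 7 = 4 full weeks with remainder 1, so 4 more Thursdays after the first → 5.

5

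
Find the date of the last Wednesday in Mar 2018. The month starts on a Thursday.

Mar 2018 begins on a Thursday, so the first Wednesday is Mar 7 (6 days later).
Mar 2018 has 31 days. Adding weeks: 7, 14, 21, 28 — the last one ≤ 31 is the 28th.

Mar 28, 2018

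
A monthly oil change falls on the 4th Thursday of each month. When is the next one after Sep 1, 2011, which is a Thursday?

Sep 2011 starts on a Thursday; its first Thursday is the 1st, so the 4th Thursday is the 22nd — Sep 22, 2011.
Sep 22, 2011 is after Sep 1, 2011, so that is the next one.

Sep 22, 2011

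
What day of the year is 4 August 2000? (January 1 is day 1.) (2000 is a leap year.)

Days in months before August: 31 + 29 + 31 + 30 + 31 + 30 + 31 = 213.
Plus 4 days into August → day 217.

217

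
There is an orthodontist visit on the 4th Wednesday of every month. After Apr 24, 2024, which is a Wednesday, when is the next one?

May 22, 2024

Apr 2024 starts on a Monday; its first Wednesday is the 3rd, so the 4th Wednesday is the 24th — Apr 24, 2024.
That is not after Apr 24, 2024, so look at May 2024.
May 2024 starts on a Wednesday; its first Wednesday is the 1st, so the 4th Wednesday is the 22nd — May 22, 2024.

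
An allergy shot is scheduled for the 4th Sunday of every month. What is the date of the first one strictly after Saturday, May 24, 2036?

May 2036 starts on a Thursday; its first Sunday is the 4th, so the 4th Sunday is the 25th — May 25, 2036.
May 25, 2036 is after May 24, 2036, so that is the next one.

May 25, 2036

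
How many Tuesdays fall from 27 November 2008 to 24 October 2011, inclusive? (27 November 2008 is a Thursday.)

27 November 2008 is a Thursday; the first Tuesday on or after it is 2 December 2008 (5 days later).
From 2 December 2008 to 24 October 2011: 29 + 365 + 365 + 297 = 1056 days (rest of 2008, 2009, 2010, to 24 October 2011 in 2011).
1056 ÷ 7 = 150 full weeks with remainder 6, so 150 more Tuesdays after the first → 151.

151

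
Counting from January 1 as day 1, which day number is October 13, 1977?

Days in months before October: 31 + 28 + 31 + 30 + 31 + 30 + 31 + 31 + 30 = 273.
Plus 13 days into October → day 286.

286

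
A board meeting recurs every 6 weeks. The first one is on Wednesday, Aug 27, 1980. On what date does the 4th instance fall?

Dec 31, 1980

The 4th occurrence is 3 intervals after the first: 3 × 42 = 126 days after Aug 27, 1980.
Aug has 31 days — 4 days to the end of Aug leaves 122.
Sep has 30 days (92 left).
Oct has 31 days (61 left).
Nov has 30 days (31 left).
31 days into Dec → Dec 31, 1980.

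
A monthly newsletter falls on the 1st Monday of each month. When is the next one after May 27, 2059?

May 2059 starts on a Thursday, so its 1st Monday is May 5, 2059 (4 days in).
That is not after May 27, 2059, so look at June 2059.
June 2059 starts on a Sunday, so its 1st Monday is June 2, 2059 (1 day in).

June 2, 2059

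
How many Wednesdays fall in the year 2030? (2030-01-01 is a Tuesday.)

52

2030-01-01 is a Tuesday; the first Wednesday on or after it is 2030-01-02 (1 day later).
From 2030-01-02 to 2030-12-31: 29 + 28 + 31 + 30 + 31 + 30 + 31 + 31 + 30 + 31 + 30 + 31 = 363 days (rest of January, February, March, April, May, June, July, August, September, October, November, December).
363 ÷ 7 = 51 full weeks with remainder 6, so 51 more Wednesdays after the first → 52.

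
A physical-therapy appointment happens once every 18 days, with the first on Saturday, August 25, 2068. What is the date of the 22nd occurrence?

September 7, 2069

The 22nd occurrence is 21 intervals after the first: 21 × 18 = 378 days after August 25, 2068.
August has 31 days — 6 days to the end of August leaves 372.
September has 30 days (342 left).
October has 31 days (311 left).
November has 30 days (281 left).
December has 31 days (250 left).
January has 31 days (219 left).
February has 28 days (191 left).
March has 31 days (160 left).
April has 30 days (130 left).
May has 31 days (99 left).
June has 30 days (69 left).
July has 31 days (38 left).
August has 31 days (7 left).
7 days into September → September 7, 2069.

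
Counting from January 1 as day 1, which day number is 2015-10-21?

Days in months before October: 31 + 28 + 31 + 30 + 31 + 30 + 31 + 31 + 30 = 273.
Plus 21 days into October → day 294.

294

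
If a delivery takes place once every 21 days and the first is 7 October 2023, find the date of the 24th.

1 February 2025

The 24th occurrence is 23 intervals after the first: 23 × 21 = 483 days after 7 October 2023.
October has 31 days — 24 days to the end of October leaves 459.
From end of October to end of 2023 is 61 days (398 left).
2024 has 366 days (32 left).
January has 31 days (1 left).
1 day into February → 1 February 2025.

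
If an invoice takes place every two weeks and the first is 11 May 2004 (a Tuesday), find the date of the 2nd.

25 May 2004

The 2nd occurrence is 1 interval after the first: 1 × 14 = 14 days after 11 May 2004.
14 days later is 25 May 2004.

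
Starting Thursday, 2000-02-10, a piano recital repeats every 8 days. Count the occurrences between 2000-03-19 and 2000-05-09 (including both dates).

7

Occurrences land 8·i days after 2000-02-10 for i = 0, 1, 2, …
2000-03-19 is 38 days after the start; 38 ÷ 8 = 4 remainder 6; since the remainder is 6, round up to i = 5. First occurrence in the window: #6 on 2000-03-21 (5×8 = 40 days in).
2000-05-09 is 89 days after the start; 89 ÷ 8 = 11 remainder 1. Last occurrence in the window: #12 on 2000-05-08.
Occurrences #6 through #12: 7 in total.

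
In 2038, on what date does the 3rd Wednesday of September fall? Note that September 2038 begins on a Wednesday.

2038-09-15

September 2038 begins on a Wednesday, so the first Wednesday is September 1.
The 3rd Wednesday is 2 weeks later: 1 + 14 = 15.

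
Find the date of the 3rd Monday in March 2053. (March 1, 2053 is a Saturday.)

17 March 2053

March 2053 begins on a Saturday, so the first Monday is March 3 (2 days later).
The 3rd Monday is 2 weeks later: 3 + 14 = 17.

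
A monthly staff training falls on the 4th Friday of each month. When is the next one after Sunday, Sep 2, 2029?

Sep 2029 starts on a Saturday; its first Friday is the 7th, so the 4th Friday is the 28th — Sep 28, 2029.
Sep 28, 2029 is after Sep 2, 2029, so that is the next one.

Sep 28, 2029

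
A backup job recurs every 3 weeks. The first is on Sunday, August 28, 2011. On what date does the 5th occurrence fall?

November 20, 2011

The 5th occurrence is 4 intervals after the first: 4 × 21 = 84 days after August 28, 2011.
August has 31 days — 3 days to the end of August leaves 81.
September has 30 days (51 left).
October has 31 days (20 left).
20 days into November → November 20, 2011.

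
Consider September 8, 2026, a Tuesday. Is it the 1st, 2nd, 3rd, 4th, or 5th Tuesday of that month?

2nd

Day 8 falls in week ⌈8/7⌉ of the month.
Days 1–7 hold the 1st Tuesday, 8–14 the 2nd, 15–21 the 3rd, 22–28 the 4th, 29–31 the 5th.
8 is in the range for the 2nd.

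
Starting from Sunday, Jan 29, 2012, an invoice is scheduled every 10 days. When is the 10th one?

Apr 28, 2012

The 10th occurrence is 9 intervals after the first: 9 × 10 = 90 days after Jan 29, 2012.
Jan has 31 days — 2 days to the end of Jan leaves 88.
Feb has 29 days (59 left).
Mar has 31 days (28 left).
28 days into Apr → Apr 28, 2012.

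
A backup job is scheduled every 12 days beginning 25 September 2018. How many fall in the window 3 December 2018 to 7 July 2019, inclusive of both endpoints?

18

Occurrences land 12·i days after 25 September 2018 for i = 0, 1, 2, …
3 December 2018 is 69 days after the start; 69 ÷ 12 = 5 remainder 9; since the remainder is 9, round up to i = 6. First occurrence in the window: #7 on 6 December 2018 (6×12 = 72 days in).
7 July 2019 is 285 days after the start; 285 ÷ 12 = 23 remainder 9. Last occurrence in the window: #24 on 28 June 2019.
Occurrences #7 through #24: 18 in total.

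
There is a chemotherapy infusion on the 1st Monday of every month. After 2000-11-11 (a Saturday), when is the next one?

November 2000 starts on a Wednesday, so its 1st Monday is 2000-11-06 (5 days in).
That is not after 2000-11-11, so look at December 2000.
December 2000 starts on a Friday, so its 1st Monday is 2000-12-04 (3 days in).

2000-12-04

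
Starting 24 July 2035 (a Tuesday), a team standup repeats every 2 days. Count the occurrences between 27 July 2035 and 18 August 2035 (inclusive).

11

Occurrences land 2·i days after 24 July 2035 for i = 0, 1, 2, …
27 July 2035 is 3 days after the start; 3 ÷ 2 = 1 remainder 1; since the remainder is 1, round up to i = 2. First occurrence in the window: #3 on 28 July 2035 (2×2 = 4 days in).
18 August 2035 is 25 days after the start; 25 ÷ 2 = 12 remainder 1. Last occurrence in the window: #13 on 17 August 2035.
Occurrences #3 through #13: 11 in total.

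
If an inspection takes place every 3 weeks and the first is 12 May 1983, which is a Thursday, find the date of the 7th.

15 September 1983

The 7th occurrence is 6 intervals after the first: 6 × 21 = 126 days after 12 May 1983.
May has 31 days — 19 days to the end of May leaves 107.
June has 30 days (77 left).
July has 31 days (46 left).
August has 31 days (15 left).
15 days into September → 15 September 1983.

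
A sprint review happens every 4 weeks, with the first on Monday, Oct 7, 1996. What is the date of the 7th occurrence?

The 7th occurrence is 6 intervals after the first: 6 × 28 = 168 days after Oct 7, 1996.
Oct has 31 days — 24 days to the end of Oct leaves 144.
Nov has 30 days (114 left).
Dec has 31 days (83 left).
Jan has 31 days (52 left).
Feb has 28 days (24 left).
24 days into Mar → Mar 24, 1997.

Mar 24, 1997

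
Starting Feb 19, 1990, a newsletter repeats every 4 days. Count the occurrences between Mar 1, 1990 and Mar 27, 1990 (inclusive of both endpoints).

7

Occurrences land 4·i days after Feb 19, 1990 for i = 0, 1, 2, …
Mar 1, 1990 is 10 days after the start; 10 ÷ 4 = 2 remainder 2; since the remainder is 2, round up to i = 3. First occurrence in the window: #4 on Mar 3, 1990 (3×4 = 12 days in).
Mar 27, 1990 is 36 days after the start; 36 ÷ 4 = 9 remainder 0. Last occurrence in the window: #10 on Mar 27, 1990.
Occurrences #4 through #10: 7 in total.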